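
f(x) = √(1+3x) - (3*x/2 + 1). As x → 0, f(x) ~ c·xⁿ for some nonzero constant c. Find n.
2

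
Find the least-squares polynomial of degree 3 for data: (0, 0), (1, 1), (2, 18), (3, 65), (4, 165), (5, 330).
-1/126 + (-365/756)x + (-311/252)x² + (157/54)x³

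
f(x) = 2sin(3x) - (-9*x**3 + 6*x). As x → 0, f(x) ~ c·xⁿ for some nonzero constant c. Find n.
5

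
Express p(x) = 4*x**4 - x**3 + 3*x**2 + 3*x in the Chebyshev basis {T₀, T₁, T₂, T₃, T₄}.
(3)T₀ + (9/4)T₁ + (7/2)T₂ + (-1/4)T₃ + (1/2)T₄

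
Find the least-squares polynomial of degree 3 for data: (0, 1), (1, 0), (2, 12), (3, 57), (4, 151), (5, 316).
61/63 + (-487/378)x + (-176/63)x² + (169/54)x³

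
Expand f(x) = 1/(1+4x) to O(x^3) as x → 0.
1 - 4*x + 16*x**2 + O(x**3)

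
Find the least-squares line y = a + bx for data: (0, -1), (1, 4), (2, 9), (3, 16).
a = -7/5, b = 28/5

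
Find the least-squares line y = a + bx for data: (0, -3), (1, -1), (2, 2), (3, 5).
a = -33/10, b = 27/10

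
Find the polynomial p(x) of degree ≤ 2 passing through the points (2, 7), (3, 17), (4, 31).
2*x**2 - 1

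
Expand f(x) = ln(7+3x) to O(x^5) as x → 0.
log(7) + 3*x/7 - 9*x**2/98 + 9*x**3/343 - 81*x**4/9604 + O(x**5)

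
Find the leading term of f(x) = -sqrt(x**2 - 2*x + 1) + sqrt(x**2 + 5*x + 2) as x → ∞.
7/2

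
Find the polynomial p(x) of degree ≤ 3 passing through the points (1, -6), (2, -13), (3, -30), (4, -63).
-x**3 + x**2 - 3*x - 3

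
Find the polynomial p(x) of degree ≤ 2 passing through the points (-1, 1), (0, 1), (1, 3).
x**2 + x + 1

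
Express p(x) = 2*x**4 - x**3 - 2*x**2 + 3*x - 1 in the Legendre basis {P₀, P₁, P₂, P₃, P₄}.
(-19/15)P₀ + (12/5)P₁ + (-4/21)P₂ + (-2/5)P₃ + (16/35)P₄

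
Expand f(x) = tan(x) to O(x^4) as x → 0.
x + x**3/3 + O(x**4)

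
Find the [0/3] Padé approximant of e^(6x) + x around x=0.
1/(-127*x**3 + 31*x**2 - 7*x + 1)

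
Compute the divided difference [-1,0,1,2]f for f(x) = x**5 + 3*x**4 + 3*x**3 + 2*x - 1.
14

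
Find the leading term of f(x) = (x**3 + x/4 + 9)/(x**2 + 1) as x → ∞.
x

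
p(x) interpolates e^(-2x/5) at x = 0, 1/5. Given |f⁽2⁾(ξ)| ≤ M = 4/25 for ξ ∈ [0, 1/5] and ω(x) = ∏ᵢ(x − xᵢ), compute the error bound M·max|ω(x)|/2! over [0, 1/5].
1/1250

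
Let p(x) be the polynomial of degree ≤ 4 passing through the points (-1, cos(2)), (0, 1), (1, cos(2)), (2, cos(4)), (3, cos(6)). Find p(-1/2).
7*cos(4)/32 - 5*cos(6)/128 - 35*cos(2)/128 + 35/32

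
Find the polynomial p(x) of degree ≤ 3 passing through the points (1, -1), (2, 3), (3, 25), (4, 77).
2*x**3 - 3*x**2 - x + 1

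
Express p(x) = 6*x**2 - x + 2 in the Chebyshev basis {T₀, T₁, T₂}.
(5)T₀ - T₁ + (3)T₂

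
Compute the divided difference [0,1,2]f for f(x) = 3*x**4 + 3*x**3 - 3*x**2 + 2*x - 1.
27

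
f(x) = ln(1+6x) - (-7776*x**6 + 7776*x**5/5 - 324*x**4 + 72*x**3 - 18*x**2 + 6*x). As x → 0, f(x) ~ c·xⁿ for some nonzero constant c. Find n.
7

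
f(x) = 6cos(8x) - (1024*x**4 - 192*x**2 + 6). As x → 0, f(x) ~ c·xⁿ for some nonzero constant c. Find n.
6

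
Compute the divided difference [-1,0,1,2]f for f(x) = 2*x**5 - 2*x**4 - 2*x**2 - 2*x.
6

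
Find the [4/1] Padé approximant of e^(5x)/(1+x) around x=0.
(6875*x**4/2632 + 4625*x**3/987 + 3225*x**2/658 + 1020*x/329 + 1)/(1 - 296*x/329)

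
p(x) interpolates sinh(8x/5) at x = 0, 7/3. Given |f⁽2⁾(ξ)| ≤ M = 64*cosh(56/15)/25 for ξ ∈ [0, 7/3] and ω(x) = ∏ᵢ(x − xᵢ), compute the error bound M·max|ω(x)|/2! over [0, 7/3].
392*cosh(56/15)/225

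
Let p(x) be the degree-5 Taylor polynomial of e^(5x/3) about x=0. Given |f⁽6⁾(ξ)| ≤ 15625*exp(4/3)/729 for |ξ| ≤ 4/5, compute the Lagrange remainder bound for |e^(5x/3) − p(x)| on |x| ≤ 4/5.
256*exp(4/3)/32805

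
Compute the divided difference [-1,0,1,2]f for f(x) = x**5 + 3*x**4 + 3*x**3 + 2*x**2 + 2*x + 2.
14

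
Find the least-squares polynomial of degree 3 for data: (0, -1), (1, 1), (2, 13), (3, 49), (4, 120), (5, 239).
-17/18 + (377/756)x + (-52/63)x² + (223/108)x³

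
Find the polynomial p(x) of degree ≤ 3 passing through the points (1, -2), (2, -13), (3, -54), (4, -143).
-3*x**3 + 3*x**2 + x - 3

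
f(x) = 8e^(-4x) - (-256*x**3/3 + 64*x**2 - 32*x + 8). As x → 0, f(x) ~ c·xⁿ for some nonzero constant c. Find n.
4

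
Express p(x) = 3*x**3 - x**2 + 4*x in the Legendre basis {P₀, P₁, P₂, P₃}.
(-1/3)P₀ + (29/5)P₁ + (-2/3)P₂ + (6/5)P₃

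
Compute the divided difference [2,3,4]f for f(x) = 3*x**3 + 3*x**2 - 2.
30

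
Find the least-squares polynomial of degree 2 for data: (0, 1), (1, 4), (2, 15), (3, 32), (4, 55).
27/35 + (16/35)x + (23/7)x²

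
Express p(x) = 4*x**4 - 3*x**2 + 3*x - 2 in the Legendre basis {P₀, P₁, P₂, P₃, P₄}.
(-11/5)P₀ + (3)P₁ + (2/7)P₂ + (32/35)P₄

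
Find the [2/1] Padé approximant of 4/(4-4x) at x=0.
1/(1 - x)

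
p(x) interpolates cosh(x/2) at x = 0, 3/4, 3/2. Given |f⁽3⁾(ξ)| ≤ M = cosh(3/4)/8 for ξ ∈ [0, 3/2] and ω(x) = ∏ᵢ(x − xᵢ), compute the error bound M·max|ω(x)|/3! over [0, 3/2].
sqrt(3)*cosh(3/4)/512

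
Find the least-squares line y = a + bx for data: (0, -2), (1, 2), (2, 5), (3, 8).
a = -17/10, b = 33/10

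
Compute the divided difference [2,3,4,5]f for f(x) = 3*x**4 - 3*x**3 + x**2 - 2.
39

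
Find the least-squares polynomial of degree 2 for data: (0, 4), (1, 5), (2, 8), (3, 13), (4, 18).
134/35 + (26/35)x + (5/7)x²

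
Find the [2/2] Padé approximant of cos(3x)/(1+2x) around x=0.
(9*x**2/4 - 3*x + 1)/(3*x**2/4 - x + 1)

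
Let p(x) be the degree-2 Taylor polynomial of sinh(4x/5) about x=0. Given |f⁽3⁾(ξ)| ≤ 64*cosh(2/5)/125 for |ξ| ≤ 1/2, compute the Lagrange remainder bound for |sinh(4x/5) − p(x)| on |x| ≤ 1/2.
4*cosh(2/5)/375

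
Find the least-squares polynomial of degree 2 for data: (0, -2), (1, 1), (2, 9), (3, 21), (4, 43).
-8/5 - x + (3)x²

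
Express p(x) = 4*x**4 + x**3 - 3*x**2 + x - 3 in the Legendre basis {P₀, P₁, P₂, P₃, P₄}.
(-16/5)P₀ + (8/5)P₁ + (2/7)P₂ + (2/5)P₃ + (32/35)P₄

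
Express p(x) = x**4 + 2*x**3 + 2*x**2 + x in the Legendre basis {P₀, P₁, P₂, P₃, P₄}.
(13/15)P₀ + (11/5)P₁ + (40/21)P₂ + (4/5)P₃ + (8/35)P₄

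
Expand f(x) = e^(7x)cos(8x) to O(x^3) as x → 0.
1 + 7*x - 15*x**2/2 + O(x**3)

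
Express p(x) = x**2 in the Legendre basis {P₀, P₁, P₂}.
(1/3)P₀ + (2/3)P₂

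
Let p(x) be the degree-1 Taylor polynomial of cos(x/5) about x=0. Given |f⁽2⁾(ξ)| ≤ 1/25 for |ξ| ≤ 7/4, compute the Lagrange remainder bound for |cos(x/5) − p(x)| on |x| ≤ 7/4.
49/800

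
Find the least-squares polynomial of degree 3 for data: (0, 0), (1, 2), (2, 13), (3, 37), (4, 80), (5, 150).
-1/7 + (5/7)x + (6/7)x² + x³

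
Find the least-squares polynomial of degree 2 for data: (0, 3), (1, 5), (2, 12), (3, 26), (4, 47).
113/35 + (-137/70)x + (45/14)x²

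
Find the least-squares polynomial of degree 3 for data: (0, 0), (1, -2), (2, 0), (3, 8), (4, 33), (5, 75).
-1/126 + (-1121/756)x + (-311/252)x² + (49/54)x³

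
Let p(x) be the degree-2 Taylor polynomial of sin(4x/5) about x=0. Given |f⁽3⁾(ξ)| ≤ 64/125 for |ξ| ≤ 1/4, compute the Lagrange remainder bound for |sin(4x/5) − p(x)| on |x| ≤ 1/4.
1/750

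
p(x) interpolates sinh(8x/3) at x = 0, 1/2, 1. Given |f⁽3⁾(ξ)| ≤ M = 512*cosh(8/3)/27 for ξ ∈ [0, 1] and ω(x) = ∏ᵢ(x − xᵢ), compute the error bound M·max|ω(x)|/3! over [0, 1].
64*sqrt(3)*cosh(8/3)/729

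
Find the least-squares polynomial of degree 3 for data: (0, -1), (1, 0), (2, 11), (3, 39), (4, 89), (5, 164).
-6/7 + (-149/42)x + (22/7)x² + (5/6)x³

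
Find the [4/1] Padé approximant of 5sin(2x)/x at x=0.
4*x**4/3 - 20*x**2/3 + 10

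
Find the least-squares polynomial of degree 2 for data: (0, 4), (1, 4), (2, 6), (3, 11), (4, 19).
144/35 + (-121/70)x + (19/14)x²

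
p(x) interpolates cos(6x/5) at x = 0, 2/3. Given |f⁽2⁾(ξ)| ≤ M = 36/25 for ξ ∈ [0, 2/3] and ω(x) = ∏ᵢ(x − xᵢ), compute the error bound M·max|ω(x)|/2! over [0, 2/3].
2/25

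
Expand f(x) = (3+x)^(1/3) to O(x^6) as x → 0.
3**(1/3) + 3**(1/3)*x/9 - 3**(1/3)*x**2/81 + 5*3**(1/3)*x**3/2187 - 10*3**(1/3)*x**4/19683 + 22*3**(1/3)*x**5/177147 + O(x**6)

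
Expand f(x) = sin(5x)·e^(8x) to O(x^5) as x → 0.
5*x + 40*x**2 + 835*x**3/6 + 260*x**4 + O(x**5)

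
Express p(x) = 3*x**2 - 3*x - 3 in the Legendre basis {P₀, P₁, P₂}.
(-2)P₀ + (-3)P₁ + (2)P₂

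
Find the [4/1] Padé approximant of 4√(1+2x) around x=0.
(3*x**4/10 - 4*x**3/5 + 18*x**2/5 + 48*x/5 + 4)/(7*x/5 + 1)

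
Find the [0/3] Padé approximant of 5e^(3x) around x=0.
5/(-9*x**3/2 + 9*x**2/2 - 3*x + 1)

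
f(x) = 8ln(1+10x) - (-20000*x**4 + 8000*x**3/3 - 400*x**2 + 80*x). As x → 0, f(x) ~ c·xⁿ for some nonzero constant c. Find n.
5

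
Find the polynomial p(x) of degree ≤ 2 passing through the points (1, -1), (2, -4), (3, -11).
-2*x**2 + 3*x - 2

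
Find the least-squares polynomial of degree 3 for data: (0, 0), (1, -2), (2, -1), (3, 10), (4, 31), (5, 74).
-13/126 + (-1109/756)x + (-145/126)x² + (95/108)x³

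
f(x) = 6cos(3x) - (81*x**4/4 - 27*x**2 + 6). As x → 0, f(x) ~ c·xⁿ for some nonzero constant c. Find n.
6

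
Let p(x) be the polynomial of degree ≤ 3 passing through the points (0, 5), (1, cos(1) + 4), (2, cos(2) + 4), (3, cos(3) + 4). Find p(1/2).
cos(3)/16 - 5*cos(2)/16 + 15*cos(1)/16 + 69/16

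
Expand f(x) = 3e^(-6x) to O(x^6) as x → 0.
3 - 18*x + 54*x**2 - 108*x**3 + 162*x**4 - 972*x**5/5 + O(x**6)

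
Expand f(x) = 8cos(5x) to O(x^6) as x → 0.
8 - 100*x**2 + 625*x**4/3 + O(x**6)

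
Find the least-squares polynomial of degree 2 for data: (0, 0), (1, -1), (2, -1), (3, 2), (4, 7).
1/7 + (-181/70)x + (15/14)x²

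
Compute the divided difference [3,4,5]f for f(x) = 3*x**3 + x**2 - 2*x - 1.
37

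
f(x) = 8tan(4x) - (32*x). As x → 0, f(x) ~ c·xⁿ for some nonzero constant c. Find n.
3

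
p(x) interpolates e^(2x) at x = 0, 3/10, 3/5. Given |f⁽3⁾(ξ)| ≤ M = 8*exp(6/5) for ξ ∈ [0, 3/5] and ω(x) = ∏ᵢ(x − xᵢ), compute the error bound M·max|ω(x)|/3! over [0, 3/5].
sqrt(3)*exp(6/5)/125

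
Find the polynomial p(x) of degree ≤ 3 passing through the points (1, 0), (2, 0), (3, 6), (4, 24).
x**3 - 3*x**2 + 2*x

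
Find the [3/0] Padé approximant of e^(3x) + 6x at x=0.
9*x**3/2 + 9*x**2/2 + 9*x + 1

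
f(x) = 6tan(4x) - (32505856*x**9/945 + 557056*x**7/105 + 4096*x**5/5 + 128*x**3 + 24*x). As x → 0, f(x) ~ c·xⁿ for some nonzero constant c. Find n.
11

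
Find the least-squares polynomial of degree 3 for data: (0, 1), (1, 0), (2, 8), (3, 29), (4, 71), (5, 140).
19/21 + (-43/18)x + (16/21)x² + (19/18)x³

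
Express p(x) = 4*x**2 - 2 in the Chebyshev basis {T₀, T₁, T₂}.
(2)T₂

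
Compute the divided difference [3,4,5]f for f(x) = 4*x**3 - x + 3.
48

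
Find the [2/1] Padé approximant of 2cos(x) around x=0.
2 - x**2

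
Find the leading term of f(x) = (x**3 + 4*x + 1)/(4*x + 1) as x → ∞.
x**2/4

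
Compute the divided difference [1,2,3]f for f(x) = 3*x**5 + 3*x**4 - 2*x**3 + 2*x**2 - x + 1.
335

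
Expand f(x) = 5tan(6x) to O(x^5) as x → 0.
30*x + 360*x**3 + O(x**5)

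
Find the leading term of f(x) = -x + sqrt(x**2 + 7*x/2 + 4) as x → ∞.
7/4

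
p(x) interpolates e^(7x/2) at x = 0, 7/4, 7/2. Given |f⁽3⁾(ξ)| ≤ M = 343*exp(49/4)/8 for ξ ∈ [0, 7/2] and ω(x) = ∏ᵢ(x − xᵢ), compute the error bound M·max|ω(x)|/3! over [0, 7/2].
117649*sqrt(3)*exp(49/4)/13824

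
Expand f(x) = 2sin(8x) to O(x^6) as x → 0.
16*x - 512*x**3/3 + 8192*x**5/15 + O(x**6)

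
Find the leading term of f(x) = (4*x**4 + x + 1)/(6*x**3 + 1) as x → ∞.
2*x/3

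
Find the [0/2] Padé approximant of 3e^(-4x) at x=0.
3/(8*x**2 + 4*x + 1)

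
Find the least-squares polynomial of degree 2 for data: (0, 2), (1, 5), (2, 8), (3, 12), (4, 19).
16/7 + (107/70)x + (9/14)x²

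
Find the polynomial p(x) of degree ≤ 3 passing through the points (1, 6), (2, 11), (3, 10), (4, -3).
-x**3 + 3*x**2 + 3*x + 1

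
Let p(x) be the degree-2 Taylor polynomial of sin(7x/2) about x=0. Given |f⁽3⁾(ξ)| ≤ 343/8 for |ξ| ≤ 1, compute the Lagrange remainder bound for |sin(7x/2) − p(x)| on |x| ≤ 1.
343/48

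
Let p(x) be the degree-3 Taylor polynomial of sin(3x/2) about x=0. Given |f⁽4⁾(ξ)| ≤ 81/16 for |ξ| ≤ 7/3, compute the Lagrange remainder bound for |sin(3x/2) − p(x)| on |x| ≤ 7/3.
2401/384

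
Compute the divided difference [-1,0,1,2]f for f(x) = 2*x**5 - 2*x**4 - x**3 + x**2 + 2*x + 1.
5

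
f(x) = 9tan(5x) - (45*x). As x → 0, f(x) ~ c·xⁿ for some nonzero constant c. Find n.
3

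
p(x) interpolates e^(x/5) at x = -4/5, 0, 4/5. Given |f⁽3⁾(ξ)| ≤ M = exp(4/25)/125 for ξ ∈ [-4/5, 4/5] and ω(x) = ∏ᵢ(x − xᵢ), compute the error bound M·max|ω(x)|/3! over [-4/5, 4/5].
64*sqrt(3)*exp(4/25)/421875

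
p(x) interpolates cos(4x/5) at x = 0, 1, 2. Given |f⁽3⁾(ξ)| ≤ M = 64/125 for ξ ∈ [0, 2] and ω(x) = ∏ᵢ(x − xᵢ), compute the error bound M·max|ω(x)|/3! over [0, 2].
64*sqrt(3)/3375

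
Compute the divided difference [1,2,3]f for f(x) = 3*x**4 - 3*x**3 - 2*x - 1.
57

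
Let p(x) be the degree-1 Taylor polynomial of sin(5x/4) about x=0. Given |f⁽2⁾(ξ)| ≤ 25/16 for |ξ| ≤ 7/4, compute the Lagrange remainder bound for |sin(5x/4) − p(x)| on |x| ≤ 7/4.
1225/512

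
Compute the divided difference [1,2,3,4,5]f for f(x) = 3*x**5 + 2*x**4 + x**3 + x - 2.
47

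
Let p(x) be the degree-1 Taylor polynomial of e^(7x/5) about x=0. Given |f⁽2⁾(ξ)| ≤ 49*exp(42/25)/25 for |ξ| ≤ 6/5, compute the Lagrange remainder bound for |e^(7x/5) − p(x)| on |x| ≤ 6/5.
882*exp(42/25)/625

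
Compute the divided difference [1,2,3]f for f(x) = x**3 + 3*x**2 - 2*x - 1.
9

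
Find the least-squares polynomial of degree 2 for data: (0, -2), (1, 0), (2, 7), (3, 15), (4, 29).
-71/35 + (39/70)x + (25/14)x²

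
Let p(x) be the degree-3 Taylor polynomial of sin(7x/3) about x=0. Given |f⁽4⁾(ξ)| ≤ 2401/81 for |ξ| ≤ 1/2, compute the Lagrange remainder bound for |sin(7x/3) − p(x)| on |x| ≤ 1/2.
2401/31104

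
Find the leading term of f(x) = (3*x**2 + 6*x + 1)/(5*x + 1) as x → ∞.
3*x/5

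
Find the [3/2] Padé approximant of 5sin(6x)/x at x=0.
(30 - 126*x**2)/(9*x**2/5 + 1)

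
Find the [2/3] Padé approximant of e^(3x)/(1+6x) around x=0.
(117*x**2/148 + 282*x/185 + 1)/(3177*x**3/740 - 6021*x**2/740 + 837*x/185 + 1)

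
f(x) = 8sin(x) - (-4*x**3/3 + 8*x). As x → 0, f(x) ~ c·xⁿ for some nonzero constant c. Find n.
5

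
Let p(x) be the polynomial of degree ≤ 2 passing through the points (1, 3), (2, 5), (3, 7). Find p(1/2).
2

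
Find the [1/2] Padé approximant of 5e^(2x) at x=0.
(10*x/3 + 5)/(2*x**2/3 - 4*x/3 + 1)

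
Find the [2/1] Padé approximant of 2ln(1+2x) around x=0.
4*x*(x + 3)/(3*(4*x/3 + 1))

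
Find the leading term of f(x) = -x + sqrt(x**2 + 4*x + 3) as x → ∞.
2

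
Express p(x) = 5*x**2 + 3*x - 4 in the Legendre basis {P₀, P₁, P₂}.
(-7/3)P₀ + (3)P₁ + (10/3)P₂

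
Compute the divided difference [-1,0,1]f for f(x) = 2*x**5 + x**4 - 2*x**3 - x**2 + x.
0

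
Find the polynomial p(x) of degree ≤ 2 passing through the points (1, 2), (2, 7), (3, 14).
x**2 + 2*x - 1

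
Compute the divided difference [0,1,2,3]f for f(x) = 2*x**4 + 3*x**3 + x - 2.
15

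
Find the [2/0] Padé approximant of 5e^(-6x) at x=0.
90*x**2 - 30*x + 5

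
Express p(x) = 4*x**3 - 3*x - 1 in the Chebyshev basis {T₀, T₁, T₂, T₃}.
-T₀ + T₃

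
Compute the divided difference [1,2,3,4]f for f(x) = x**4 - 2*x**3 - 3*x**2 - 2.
8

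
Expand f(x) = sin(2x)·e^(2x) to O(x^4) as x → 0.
2*x + 4*x**2 + 8*x**3/3 + O(x**4)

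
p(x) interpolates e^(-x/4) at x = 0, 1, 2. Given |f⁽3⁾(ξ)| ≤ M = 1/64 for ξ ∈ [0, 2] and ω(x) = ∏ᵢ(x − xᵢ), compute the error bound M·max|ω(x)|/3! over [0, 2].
sqrt(3)/1728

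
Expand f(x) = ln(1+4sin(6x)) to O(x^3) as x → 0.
24*x - 288*x**2 + O(x**3)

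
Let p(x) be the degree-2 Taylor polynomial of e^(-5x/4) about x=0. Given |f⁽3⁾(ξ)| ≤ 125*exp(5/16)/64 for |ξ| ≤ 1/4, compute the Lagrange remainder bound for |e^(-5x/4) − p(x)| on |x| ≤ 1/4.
125*exp(5/16)/24576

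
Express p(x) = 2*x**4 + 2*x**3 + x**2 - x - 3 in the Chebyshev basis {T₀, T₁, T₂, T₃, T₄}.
(-7/4)T₀ + (1/2)T₁ + (3/2)T₂ + (1/2)T₃ + (1/4)T₄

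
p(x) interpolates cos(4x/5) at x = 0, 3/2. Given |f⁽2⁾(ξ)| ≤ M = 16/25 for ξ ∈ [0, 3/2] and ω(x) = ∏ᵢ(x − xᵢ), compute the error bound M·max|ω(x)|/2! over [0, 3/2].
9/50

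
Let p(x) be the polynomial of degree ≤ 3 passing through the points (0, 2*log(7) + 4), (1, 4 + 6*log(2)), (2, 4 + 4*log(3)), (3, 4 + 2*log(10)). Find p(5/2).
4 + log(27*5**(5/8)*6**(3/4)*7**(1/8)/4)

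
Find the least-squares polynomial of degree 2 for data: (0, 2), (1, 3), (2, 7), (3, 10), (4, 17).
69/35 + (39/70)x + (11/14)x²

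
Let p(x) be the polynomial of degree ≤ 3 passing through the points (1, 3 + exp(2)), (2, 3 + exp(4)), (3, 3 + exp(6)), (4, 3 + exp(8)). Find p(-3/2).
-105*exp(8)/16 - 495*exp(4)/16 + 3 + 231*exp(2)/16 + 385*exp(6)/16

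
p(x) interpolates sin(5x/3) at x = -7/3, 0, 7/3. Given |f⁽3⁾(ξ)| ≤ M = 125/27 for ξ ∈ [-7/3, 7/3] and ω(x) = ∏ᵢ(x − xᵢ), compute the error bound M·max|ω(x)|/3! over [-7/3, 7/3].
42875*sqrt(3)/19683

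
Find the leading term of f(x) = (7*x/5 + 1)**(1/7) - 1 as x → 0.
x/5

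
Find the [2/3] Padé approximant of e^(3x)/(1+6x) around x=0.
(117*x**2/148 + 282*x/185 + 1)/(3177*x**3/740 - 6021*x**2/740 + 837*x/185 + 1)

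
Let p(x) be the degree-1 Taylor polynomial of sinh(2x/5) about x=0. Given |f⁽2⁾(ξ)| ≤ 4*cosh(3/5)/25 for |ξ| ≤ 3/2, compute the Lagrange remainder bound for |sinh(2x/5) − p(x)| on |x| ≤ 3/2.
9*cosh(3/5)/50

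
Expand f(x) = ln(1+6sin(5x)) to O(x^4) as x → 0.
30*x - 450*x**2 + 8875*x**3 + O(x**4)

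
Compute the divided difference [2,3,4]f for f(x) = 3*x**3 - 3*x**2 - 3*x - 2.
24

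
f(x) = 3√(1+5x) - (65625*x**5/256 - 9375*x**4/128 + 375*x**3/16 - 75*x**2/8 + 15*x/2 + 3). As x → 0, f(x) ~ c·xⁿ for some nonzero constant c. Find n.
6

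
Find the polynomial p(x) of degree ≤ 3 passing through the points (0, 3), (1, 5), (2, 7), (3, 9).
2*x + 3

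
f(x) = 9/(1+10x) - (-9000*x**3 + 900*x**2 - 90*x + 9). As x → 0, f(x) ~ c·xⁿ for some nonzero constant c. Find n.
4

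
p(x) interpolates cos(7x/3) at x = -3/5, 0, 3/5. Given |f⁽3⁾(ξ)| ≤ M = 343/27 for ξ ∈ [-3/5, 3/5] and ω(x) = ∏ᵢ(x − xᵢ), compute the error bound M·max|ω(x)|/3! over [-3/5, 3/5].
343*sqrt(3)/3375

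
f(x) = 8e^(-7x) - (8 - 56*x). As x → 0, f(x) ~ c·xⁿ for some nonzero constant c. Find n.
2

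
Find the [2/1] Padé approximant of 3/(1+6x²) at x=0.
3 - 18*x**2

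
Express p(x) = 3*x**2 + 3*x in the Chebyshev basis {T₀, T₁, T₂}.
(3/2)T₀ + (3)T₁ + (3/2)T₂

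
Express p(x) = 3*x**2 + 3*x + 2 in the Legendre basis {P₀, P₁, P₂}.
(3)P₀ + (3)P₁ + (2)P₂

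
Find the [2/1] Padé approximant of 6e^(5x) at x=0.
(25*x**2 + 20*x + 6)/(1 - 5*x/3)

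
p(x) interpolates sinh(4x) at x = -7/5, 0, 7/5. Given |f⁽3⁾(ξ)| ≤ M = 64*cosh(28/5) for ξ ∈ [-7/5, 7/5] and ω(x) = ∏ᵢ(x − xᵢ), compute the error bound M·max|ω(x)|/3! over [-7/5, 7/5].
21952*sqrt(3)*cosh(28/5)/3375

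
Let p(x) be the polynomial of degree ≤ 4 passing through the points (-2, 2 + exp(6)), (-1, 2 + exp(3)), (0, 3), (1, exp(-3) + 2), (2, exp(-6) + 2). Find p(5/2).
(-420*exp(3) + 315 + (-180*exp(3) + 634 + 35*exp(6))*exp(6))*exp(-6)/128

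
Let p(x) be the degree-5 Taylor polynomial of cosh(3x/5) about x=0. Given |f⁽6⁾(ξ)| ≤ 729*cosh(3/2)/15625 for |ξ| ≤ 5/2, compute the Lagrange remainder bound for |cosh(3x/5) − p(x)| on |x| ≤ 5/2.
81*cosh(3/2)/5120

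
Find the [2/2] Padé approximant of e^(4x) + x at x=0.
(-13*x**2/3 + 2*x + 1)/(8*x**2/3 - 3*x + 1)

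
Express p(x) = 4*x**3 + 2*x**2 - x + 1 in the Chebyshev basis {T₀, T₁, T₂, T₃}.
(2)T₀ + (2)T₁ + T₂ + T₃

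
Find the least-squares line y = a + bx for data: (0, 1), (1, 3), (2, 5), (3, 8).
a = 4/5, b = 23/10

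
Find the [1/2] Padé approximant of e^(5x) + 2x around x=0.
(1133*x/219 + 1)/(125*x**2/438 - 400*x/219 + 1)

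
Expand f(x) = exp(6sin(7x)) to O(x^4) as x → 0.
1 + 42*x + 882*x**2 + 12005*x**3 + O(x**4)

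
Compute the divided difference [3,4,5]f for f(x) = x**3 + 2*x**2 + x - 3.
14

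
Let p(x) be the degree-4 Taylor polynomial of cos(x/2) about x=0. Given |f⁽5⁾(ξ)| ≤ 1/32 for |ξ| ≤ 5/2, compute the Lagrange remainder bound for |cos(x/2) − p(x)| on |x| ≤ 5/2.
625/24576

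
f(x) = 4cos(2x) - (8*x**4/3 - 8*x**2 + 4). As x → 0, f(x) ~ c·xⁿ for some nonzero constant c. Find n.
6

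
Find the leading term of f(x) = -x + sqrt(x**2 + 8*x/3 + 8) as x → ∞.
4/3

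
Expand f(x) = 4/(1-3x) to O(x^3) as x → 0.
4 + 12*x + 36*x**2 + O(x**3)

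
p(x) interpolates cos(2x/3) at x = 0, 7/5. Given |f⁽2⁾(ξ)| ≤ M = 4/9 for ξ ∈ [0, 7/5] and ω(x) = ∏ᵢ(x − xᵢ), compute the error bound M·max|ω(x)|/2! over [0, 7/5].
49/450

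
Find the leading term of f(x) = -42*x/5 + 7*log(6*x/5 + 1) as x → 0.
-126*x**2/25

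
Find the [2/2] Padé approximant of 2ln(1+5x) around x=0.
5*x*(5*x + 2)/(25*x**2/6 + 5*x + 1)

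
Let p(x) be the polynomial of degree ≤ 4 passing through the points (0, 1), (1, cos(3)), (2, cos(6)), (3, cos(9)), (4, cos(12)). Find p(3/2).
15*cos(3)/32 - 5/128 + 3*cos(12)/128 - 5*cos(9)/32 + 45*cos(6)/64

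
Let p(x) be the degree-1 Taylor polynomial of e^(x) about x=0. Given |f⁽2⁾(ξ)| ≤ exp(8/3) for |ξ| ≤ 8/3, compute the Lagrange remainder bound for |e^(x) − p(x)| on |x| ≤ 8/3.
32*exp(8/3)/9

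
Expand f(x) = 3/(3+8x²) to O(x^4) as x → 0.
1 - 8*x**2/3 + O(x**4)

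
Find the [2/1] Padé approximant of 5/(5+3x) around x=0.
1/(3*x/5 + 1)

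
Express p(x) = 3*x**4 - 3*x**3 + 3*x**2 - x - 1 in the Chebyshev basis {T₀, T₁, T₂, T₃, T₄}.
(13/8)T₀ + (-13/4)T₁ + (3)T₂ + (-3/4)T₃ + (3/8)T₄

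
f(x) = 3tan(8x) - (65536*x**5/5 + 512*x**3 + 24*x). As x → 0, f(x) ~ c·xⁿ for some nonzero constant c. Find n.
7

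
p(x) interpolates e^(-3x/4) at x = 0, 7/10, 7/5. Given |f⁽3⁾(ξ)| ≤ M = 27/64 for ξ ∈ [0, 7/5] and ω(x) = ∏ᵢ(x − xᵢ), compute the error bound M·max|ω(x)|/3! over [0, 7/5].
343*sqrt(3)/64000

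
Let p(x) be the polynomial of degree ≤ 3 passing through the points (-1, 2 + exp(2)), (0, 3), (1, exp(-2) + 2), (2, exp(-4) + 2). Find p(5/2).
(-35*exp(2) + 35 + (53 - 5*exp(2))*exp(4))*exp(-4)/16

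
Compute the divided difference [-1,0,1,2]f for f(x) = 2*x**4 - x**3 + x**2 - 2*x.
3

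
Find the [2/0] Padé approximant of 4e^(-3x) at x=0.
18*x**2 - 12*x + 4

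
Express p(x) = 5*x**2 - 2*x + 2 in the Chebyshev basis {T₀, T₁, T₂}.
(9/2)T₀ + (-2)T₁ + (5/2)T₂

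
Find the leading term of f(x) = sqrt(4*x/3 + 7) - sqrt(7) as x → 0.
2*sqrt(7)*x/21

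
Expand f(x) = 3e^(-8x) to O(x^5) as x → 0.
3 - 24*x + 96*x**2 - 256*x**3 + 512*x**4 + O(x**5)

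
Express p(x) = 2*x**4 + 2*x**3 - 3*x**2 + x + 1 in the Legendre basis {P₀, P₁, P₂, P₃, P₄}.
(2/5)P₀ + (11/5)P₁ + (-6/7)P₂ + (4/5)P₃ + (16/35)P₄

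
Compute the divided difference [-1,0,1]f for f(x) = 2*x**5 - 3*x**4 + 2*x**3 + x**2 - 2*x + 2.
-2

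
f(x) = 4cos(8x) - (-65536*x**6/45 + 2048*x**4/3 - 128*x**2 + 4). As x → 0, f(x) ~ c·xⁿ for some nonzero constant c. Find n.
8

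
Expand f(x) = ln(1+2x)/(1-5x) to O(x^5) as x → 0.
2*x + 8*x**2 + 128*x**3/3 + 628*x**4/3 + O(x**5)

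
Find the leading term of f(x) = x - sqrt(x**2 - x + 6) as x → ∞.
1/2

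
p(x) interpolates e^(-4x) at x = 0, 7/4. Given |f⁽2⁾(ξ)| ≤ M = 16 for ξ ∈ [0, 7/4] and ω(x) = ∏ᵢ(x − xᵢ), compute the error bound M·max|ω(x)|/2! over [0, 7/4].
49/8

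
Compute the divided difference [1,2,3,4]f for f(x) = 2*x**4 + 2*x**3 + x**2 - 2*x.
22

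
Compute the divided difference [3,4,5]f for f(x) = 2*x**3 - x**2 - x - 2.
23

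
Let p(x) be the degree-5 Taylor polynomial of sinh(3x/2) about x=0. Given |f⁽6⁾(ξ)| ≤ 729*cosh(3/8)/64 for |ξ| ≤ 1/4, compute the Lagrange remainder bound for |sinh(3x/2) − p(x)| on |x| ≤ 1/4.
81*cosh(3/8)/20971520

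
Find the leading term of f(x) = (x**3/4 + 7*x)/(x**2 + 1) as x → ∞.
x/4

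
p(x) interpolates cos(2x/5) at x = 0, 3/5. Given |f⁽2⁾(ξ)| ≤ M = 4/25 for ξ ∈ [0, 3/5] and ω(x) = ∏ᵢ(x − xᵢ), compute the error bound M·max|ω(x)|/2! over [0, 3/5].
9/1250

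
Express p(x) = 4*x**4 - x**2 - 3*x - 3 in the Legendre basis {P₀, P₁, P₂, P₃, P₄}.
(-38/15)P₀ + (-3)P₁ + (34/21)P₂ + (32/35)P₄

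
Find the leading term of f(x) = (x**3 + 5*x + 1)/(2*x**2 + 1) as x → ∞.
x/2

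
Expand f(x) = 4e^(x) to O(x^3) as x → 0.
4 + 4*x + 2*x**2 + O(x**3)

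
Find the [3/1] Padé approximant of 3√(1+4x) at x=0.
(-3*x**3 + 9*x**2 + 27*x/2 + 3)/(5*x/2 + 1)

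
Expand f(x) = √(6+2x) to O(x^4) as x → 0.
sqrt(6) + sqrt(6)*x/6 - sqrt(6)*x**2/72 + sqrt(6)*x**3/432 + O(x**4)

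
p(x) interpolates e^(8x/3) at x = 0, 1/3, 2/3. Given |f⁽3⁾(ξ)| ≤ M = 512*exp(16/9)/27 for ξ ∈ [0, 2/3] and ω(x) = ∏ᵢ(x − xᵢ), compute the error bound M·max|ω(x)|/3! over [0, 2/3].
512*sqrt(3)*exp(16/9)/19683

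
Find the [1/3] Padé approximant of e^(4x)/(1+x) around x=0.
1/(-8*x**3/3 + 4*x**2 - 3*x + 1)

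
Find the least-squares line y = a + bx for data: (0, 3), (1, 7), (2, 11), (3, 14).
a = 16/5, b = 37/10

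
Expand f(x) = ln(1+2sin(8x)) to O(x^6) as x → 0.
16*x - 128*x**2 + 3584*x**3/3 - 40960*x**4/3 + 499712*x**5/3 + O(x**6)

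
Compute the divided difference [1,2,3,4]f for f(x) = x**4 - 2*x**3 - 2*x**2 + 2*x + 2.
8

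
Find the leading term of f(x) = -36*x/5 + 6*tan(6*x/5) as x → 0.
432*x**3/125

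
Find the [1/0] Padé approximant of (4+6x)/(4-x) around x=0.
7*x/4 + 1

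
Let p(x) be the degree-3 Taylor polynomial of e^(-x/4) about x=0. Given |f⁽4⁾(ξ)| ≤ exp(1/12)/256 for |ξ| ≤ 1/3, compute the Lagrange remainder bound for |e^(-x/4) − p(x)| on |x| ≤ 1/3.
exp(1/12)/497664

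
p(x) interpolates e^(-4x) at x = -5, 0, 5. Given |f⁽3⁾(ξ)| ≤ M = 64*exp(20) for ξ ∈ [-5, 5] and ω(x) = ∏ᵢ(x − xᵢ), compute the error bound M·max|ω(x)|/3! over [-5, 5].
8000*sqrt(3)*exp(20)/27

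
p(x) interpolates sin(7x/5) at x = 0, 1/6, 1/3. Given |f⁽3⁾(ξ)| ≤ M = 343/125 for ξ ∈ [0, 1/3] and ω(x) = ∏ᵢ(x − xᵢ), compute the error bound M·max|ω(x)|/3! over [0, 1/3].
343*sqrt(3)/729000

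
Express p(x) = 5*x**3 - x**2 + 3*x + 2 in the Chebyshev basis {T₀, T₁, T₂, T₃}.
(3/2)T₀ + (27/4)T₁ + (-1/2)T₂ + (5/4)T₃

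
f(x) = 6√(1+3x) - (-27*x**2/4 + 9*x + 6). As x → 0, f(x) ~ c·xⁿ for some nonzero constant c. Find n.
3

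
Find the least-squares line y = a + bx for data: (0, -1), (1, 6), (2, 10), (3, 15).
a = -3/10, b = 26/5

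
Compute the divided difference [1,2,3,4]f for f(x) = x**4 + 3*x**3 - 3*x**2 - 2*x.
13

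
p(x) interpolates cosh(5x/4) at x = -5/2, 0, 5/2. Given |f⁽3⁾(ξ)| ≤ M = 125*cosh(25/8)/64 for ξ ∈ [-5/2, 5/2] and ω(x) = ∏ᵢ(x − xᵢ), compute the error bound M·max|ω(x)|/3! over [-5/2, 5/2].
15625*sqrt(3)*cosh(25/8)/13824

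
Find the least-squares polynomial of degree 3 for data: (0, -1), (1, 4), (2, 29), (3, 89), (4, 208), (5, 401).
-15/14 + (211/84)x + (-1/4)x² + (19/6)x³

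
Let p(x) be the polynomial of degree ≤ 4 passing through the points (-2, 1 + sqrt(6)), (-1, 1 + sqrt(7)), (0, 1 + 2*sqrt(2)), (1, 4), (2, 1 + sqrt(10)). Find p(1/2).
-5*sqrt(7)/32 - 5*sqrt(10)/128 + 3*sqrt(6)/128 + 45*sqrt(2)/32 + 77/32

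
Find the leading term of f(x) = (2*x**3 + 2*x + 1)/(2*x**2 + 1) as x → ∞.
x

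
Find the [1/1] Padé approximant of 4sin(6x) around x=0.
24*x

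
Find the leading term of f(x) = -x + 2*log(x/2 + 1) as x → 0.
-x**2/4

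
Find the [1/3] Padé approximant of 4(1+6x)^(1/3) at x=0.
(20*x + 4)/(8*x**3/3 - 2*x**2 + 3*x + 1)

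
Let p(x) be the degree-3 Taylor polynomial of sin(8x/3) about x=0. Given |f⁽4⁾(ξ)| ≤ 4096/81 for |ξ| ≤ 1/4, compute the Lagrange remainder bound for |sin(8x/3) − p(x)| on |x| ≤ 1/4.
2/243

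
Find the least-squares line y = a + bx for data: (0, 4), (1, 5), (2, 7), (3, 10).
a = 7/2, b = 2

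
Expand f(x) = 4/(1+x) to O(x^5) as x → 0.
4 - 4*x + 4*x**2 - 4*x**3 + 4*x**4 + O(x**5)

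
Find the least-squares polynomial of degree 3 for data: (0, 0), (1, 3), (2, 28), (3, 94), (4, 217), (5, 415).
1/18 + (-2143/756)x + (337/126)x² + (313/108)x³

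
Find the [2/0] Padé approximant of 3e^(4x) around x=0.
24*x**2 + 12*x + 3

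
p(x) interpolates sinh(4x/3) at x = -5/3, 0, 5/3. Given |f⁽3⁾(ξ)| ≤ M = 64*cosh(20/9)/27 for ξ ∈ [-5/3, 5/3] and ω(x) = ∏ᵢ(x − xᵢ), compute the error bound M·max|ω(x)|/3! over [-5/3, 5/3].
8000*sqrt(3)*cosh(20/9)/19683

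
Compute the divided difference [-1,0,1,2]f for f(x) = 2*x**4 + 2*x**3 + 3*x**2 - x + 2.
6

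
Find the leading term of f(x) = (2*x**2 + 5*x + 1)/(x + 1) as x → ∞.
2*x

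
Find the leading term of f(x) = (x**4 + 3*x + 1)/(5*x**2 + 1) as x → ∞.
x**2/5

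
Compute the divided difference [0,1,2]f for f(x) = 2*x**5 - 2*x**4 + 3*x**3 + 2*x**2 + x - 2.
27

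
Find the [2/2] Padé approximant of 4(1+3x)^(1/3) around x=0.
(28*x**2/3 + 14*x + 4)/(5*x**2/6 + 5*x/2 + 1)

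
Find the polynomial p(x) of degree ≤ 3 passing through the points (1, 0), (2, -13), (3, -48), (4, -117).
-2*x**3 + x**2 - 2*x + 3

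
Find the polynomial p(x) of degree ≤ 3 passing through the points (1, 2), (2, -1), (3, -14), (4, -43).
-x**3 + x**2 + x + 1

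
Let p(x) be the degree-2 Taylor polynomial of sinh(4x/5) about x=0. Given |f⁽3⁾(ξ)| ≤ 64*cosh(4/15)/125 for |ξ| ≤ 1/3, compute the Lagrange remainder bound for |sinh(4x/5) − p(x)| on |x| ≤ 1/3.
32*cosh(4/15)/10125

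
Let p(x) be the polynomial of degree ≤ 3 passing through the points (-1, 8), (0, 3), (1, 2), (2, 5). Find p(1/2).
2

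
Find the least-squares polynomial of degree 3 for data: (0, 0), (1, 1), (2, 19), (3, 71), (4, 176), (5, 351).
-1/63 + (-241/189)x + (-11/18)x² + (161/54)x³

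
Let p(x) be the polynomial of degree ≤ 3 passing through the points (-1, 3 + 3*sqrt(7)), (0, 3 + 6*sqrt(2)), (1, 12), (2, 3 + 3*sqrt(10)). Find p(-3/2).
-105*sqrt(2)/8 - 15*sqrt(10)/16 + 237/16 + 105*sqrt(7)/16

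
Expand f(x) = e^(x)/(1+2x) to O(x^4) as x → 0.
1 - x + 5*x**2/2 - 29*x**3/6 + O(x**4)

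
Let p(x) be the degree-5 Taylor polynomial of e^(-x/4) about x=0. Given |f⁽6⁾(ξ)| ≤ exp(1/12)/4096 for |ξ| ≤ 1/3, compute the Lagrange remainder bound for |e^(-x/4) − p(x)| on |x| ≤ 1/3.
exp(1/12)/2149908480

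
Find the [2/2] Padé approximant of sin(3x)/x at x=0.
(3 - 63*x**2/20)/(9*x**2/20 + 1)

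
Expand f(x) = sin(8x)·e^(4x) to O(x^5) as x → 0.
8*x + 32*x**2 - 64*x**3/3 - 256*x**4 + O(x**5)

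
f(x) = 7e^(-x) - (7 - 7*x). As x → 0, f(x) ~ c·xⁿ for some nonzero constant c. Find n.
2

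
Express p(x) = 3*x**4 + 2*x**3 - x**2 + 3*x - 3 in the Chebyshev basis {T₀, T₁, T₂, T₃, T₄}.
(-19/8)T₀ + (9/2)T₁ + T₂ + (1/2)T₃ + (3/8)T₄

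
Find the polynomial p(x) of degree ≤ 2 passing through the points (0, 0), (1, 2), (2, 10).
3*x**2 - x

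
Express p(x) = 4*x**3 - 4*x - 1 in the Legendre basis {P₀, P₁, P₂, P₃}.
-P₀ + (-8/5)P₁ + (8/5)P₃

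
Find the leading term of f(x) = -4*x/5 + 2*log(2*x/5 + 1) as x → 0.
-4*x**2/25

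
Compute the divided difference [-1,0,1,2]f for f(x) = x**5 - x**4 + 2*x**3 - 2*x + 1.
5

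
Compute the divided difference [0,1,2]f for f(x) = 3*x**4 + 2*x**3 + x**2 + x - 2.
28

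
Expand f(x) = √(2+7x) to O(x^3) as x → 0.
sqrt(2) + 7*sqrt(2)*x/4 - 49*sqrt(2)*x**2/32 + O(x**3)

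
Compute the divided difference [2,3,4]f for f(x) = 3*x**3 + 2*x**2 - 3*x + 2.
29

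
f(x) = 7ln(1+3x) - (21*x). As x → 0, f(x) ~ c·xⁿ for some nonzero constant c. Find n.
2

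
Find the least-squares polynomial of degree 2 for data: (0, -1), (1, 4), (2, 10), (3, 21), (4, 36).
-22/35 + (137/70)x + (25/14)x²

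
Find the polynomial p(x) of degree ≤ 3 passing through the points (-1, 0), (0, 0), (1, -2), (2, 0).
x**3 - x**2 - 2*x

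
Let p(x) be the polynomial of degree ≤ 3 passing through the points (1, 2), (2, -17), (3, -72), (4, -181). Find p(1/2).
29/8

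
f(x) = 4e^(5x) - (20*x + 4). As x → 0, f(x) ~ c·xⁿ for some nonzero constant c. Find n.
2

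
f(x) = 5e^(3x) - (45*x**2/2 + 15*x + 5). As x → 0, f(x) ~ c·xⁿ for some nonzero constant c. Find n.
3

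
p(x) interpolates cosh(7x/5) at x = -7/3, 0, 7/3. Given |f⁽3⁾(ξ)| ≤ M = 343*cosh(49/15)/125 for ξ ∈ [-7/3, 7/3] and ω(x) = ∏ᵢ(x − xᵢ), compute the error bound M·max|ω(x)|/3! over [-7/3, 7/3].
117649*sqrt(3)*cosh(49/15)/91125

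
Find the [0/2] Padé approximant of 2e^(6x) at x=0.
2/(18*x**2 - 6*x + 1)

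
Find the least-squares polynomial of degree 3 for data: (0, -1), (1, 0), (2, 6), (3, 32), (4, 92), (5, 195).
-101/126 + (935/756)x + (-793/252)x² + (58/27)x³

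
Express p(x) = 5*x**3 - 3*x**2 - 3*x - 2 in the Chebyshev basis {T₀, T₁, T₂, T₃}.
(-7/2)T₀ + (3/4)T₁ + (-3/2)T₂ + (5/4)T₃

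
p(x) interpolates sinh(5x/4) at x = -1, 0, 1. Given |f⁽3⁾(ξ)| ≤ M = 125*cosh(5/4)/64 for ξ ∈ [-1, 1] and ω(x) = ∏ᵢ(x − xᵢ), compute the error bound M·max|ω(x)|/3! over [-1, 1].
125*sqrt(3)*cosh(5/4)/1728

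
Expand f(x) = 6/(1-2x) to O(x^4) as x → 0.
6 + 12*x + 24*x**2 + 48*x**3 + O(x**4)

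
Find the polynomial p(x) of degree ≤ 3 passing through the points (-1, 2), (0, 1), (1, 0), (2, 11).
2*x**3 - 3*x + 1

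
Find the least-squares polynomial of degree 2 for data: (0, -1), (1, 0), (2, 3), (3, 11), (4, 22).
-29/35 + (-101/70)x + (25/14)x²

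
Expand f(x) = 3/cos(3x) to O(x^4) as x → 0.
3 + 27*x**2/2 + O(x**4)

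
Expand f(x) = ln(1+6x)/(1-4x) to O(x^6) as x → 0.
6*x + 6*x**2 + 96*x**3 + 60*x**4 + 8976*x**5/5 + O(x**6)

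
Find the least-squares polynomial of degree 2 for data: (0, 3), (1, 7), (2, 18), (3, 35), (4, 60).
107/35 + (17/35)x + (24/7)x²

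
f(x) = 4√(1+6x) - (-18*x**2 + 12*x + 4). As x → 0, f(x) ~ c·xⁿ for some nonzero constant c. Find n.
3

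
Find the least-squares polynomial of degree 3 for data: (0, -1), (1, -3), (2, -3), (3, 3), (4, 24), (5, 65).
-15/14 + (5/84)x + (-39/14)x² + (13/12)x³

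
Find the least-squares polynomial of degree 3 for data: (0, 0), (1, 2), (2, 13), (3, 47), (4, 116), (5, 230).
1/7 + (2/7)x + (-6/7)x² + (2)x³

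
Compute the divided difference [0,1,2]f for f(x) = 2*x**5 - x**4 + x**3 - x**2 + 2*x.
25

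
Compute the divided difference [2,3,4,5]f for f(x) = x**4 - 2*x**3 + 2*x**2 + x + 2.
12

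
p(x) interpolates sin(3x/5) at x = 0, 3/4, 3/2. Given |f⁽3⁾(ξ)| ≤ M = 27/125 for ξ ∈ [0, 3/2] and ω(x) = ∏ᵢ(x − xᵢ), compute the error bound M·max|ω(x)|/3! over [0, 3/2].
27*sqrt(3)/8000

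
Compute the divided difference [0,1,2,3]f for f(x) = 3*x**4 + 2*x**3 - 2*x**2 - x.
20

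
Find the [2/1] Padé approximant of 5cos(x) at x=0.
5 - 5*x**2/2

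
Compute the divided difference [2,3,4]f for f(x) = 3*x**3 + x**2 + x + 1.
28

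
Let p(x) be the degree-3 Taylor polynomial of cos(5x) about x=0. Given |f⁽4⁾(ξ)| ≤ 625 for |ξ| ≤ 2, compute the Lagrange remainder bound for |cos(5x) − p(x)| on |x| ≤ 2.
1250/3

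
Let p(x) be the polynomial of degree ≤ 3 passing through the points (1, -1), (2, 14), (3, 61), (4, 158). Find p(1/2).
-17/8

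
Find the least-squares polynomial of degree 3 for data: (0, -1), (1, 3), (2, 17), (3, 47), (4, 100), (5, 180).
-17/18 + (467/756)x + (557/252)x² + (53/54)x³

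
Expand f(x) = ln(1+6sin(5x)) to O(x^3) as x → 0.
30*x - 450*x**2 + O(x**3)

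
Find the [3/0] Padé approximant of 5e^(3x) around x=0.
45*x**3/2 + 45*x**2/2 + 15*x + 5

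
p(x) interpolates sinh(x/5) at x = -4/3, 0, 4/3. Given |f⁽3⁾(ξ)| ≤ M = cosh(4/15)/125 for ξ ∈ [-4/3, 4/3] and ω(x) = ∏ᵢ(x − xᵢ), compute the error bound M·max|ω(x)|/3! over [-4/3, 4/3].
64*sqrt(3)*cosh(4/15)/91125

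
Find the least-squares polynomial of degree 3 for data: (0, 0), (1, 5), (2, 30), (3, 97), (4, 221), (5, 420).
23/126 + (-713/756)x + (547/252)x² + (80/27)x³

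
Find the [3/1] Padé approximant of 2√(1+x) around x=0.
(-x**3/32 + 3*x**2/8 + 9*x/4 + 2)/(5*x/8 + 1)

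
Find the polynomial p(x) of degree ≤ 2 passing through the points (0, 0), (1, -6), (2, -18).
-3*x**2 - 3*x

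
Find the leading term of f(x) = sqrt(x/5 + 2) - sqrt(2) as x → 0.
sqrt(2)*x/20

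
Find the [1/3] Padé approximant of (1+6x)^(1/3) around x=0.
(5*x + 1)/(8*x**3/3 - 2*x**2 + 3*x + 1)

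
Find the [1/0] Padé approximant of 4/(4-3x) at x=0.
3*x/4 + 1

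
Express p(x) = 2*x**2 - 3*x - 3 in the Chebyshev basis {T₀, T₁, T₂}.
(-2)T₀ + (-3)T₁ + T₂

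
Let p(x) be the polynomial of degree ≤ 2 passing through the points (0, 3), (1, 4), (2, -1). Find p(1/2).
17/4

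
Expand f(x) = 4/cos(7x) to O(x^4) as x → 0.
4 + 98*x**2 + O(x**4)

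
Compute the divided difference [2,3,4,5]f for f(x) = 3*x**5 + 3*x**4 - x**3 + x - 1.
416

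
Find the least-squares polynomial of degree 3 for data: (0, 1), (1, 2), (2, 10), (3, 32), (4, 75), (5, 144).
67/63 + (-313/378)x + (65/126)x² + (29/27)x³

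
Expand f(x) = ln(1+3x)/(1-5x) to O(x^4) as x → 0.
3*x + 21*x**2/2 + 123*x**3/2 + O(x**4)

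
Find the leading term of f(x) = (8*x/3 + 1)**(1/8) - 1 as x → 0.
x/3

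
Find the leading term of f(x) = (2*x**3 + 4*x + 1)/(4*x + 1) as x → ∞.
x**2/2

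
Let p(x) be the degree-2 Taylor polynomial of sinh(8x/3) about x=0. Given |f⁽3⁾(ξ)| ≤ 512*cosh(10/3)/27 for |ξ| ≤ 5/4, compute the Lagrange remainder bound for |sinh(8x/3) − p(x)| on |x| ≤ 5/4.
500*cosh(10/3)/81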